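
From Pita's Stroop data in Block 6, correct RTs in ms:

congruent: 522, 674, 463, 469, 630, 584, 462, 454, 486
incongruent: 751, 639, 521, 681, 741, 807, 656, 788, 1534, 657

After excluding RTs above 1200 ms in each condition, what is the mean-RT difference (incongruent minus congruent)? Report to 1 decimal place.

166.3 ms

incongruent: exclude 1534
M(congruent) = 4744/9 = 527.111
M(incongruent) = 6241/9 = 693.444
Difference = 693.444 − 527.111 = 166.333 ms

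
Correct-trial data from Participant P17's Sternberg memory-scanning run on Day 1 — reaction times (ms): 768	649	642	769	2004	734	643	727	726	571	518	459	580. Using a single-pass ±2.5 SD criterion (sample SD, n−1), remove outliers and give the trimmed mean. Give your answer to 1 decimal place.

n = 13, ΣRT = 9790, M = 753.077
Σ(x−M)² = 1807198.92; s = √(1807198.92/12) = 388.072
Cutoffs: 753.077 ± 2.5·388.072 → [-217.1, 1723.3]
Outside: 2004 → excluded.
Retained (n=12): Σ = 7786, mean = 7786/12 = 648.833

648.8 ms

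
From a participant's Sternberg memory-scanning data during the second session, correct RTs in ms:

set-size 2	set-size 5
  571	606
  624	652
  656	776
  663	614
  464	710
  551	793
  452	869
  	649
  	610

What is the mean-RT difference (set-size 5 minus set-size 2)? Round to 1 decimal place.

M(set-size 2) = 3981/7 = 568.714
M(set-size 5) = 6279/9 = 697.667
Difference = 697.667 − 568.714 = 128.952 ms

129.0 ms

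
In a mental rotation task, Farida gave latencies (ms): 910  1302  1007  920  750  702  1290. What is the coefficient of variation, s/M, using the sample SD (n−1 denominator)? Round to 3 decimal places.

0.242

n = 7, Σ = 6881, M = 983.0000
Σ(x−M)² = 339134.000; s = √(339134.000/6) = 237.7443
CV = 237.7443 / 983.0000 = 0.24186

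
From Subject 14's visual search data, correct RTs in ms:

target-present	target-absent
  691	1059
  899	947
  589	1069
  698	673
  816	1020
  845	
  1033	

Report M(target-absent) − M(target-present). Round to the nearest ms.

158 ms

M(target-present) = 5571/7 = 795.857
M(target-absent) = 4768/5 = 953.600
Difference = 953.600 − 795.857 = 157.743 ms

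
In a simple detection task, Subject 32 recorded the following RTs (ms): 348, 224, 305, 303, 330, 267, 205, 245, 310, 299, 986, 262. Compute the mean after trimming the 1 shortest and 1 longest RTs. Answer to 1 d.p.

Sorted: 205, 224, 245, 262, 267, 299, 303, 305, 310, 330, 348, 986
Drop lowest 1 (205) and highest 1 (986)
Remaining (n=10): Σ = 2893, mean = 2893/10 = 289.300

289.3 ms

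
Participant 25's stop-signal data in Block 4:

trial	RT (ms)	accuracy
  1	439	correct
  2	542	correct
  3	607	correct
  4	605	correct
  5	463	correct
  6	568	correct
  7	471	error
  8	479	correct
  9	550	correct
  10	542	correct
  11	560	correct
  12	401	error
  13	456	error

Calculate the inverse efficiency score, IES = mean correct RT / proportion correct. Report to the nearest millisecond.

696 ms

Correct trials (n=10): 439, 542, 607, 605, 463, 568, 479, 550, 542, 560
Mean correct RT = 5355/10 = 535.5000 ms
Proportion correct = 10/13
IES = 535.5000 / (10/13) = 696.150 ms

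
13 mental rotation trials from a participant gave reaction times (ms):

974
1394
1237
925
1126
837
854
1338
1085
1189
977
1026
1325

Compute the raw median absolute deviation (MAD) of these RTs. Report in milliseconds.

152 ms

Sorted: 837, 854, 925, 974, 977, 1026, 1085, 1126, 1189, 1237, 1325, 1338, 1394 → median = 1085
|x − 1085|: 111, 309, 152, 160, 41, 248, 231, 253, 0, 104, 108, 59, 240
Sorted deviations: 0, 41, 59, 104, 108, 111, 152, 160, 231, 240, 248, 253, 309 → MAD = 152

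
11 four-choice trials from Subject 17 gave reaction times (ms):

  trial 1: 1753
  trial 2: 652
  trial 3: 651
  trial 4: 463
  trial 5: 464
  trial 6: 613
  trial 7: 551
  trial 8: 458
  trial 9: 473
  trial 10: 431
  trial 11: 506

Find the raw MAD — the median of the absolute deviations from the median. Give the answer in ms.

48 ms

Sorted: 431, 458, 463, 464, 473, 506, 551, 613, 651, 652, 1753 → median = 506
|x − 506|: 1247, 146, 145, 43, 42, 107, 45, 48, 33, 75, 0
Sorted deviations: 0, 33, 42, 43, 45, 48, 75, 107, 145, 146, 1247 → MAD = 48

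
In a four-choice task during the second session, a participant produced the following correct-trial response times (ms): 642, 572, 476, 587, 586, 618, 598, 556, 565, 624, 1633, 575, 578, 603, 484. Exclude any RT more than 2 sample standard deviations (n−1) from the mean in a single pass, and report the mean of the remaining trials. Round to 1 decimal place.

n = 15, ΣRT = 9697, M = 646.467
Σ(x−M)² = 1071629.73; s = √(1071629.73/14) = 276.668
Cutoffs: 646.467 ± 2·276.668 → [93.1, 1199.8]
Outside: 1633 → excluded.
Retained (n=14): Σ = 8064, mean = 8064/14 = 576.000

576.0 ms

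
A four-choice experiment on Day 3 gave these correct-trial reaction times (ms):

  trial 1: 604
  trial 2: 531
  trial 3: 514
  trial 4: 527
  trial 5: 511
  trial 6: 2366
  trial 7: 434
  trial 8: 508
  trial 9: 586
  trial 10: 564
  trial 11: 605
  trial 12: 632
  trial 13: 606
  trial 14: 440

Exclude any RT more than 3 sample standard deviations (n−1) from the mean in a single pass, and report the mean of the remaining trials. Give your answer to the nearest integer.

543 ms

n = 14, ΣRT = 9428, M = 673.429
Σ(x−M)² = 3132891.43; s = √(3132891.43/13) = 490.909
Cutoffs: 673.429 ± 3·490.909 → [-799.3, 2146.2]
Outside: 2366 → excluded.
Retained (n=13): Σ = 7062, mean = 7062/13 = 543.231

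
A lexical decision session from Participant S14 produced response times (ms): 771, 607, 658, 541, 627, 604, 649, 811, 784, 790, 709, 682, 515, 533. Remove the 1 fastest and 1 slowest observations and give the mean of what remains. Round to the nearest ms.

663 ms

Sorted: 515, 533, 541, 604, 607, 627, 649, 658, 682, 709, 771, 784, 790, 811
Drop lowest 1 (515) and highest 1 (811)
Remaining (n=12): Σ = 7955, mean = 7955/12 = 662.917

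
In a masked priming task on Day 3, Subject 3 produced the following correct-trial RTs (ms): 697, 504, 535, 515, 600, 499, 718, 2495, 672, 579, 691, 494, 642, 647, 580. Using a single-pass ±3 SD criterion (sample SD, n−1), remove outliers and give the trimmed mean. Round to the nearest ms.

n = 15, ΣRT = 10868, M = 724.533
Σ(x−M)² = 3442111.73; s = √(3442111.73/14) = 495.848
Cutoffs: 724.533 ± 3·495.848 → [-763.0, 2212.1]
Outside: 2495 → excluded.
Retained (n=14): Σ = 8373, mean = 8373/14 = 598.071

598 ms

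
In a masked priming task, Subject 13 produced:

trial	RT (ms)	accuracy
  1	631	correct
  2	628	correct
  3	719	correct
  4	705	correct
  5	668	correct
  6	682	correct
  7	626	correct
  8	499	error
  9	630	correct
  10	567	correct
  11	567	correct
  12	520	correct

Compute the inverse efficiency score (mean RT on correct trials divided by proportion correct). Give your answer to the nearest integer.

689 ms

Correct trials (n=11): 631, 628, 719, 705, 668, 682, 626, 630, 567, 567, 520
Mean correct RT = 6943/11 = 631.1818 ms
Proportion correct = 11/12
IES = 631.1818 / (11/12) = 688.562 ms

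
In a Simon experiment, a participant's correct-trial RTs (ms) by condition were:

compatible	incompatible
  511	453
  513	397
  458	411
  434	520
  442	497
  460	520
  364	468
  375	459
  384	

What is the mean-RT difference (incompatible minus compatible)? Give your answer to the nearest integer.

M(compatible) = 3941/9 = 437.889
M(incompatible) = 3725/8 = 465.625
Difference = 465.625 − 437.889 = 27.736 ms

28 ms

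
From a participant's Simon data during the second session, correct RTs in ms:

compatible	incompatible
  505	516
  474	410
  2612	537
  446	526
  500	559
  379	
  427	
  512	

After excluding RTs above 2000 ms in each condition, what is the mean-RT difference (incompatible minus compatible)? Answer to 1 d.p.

compatible: exclude 2612
M(compatible) = 3243/7 = 463.286
M(incompatible) = 2548/5 = 509.600
Difference = 509.600 − 463.286 = 46.314 ms

46.3 ms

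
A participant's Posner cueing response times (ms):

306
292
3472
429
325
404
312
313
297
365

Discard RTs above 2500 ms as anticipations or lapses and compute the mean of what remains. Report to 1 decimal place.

338.1 ms

Excluded: 3472
Retained (n=9): Σ = 3043
Mean = 3043/9 = 338.1111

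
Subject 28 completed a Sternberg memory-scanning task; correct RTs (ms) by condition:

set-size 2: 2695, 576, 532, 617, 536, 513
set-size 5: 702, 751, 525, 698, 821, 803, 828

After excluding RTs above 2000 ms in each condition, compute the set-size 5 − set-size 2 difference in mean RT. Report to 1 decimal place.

177.8 ms

set-size 2: exclude 2695
M(set-size 2) = 2774/5 = 554.800
M(set-size 5) = 5128/7 = 732.571
Difference = 732.571 − 554.800 = 177.771 ms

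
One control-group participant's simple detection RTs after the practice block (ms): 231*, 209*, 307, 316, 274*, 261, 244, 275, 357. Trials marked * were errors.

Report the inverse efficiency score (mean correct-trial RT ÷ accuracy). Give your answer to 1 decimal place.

Correct trials (n=6): 307, 316, 261, 244, 275, 357
Mean correct RT = 1760/6 = 293.3333 ms
Proportion correct = 6/9
IES = 293.3333 / (6/9) = 440.000 ms

440.0 ms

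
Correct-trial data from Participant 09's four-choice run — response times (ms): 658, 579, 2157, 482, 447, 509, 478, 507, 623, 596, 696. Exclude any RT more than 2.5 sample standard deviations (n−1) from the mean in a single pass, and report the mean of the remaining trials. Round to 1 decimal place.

557.5 ms

n = 11, ΣRT = 7732, M = 702.909
Σ(x−M)² = 2390468.91; s = √(2390468.91/10) = 488.924
Cutoffs: 702.909 ± 2.5·488.924 → [-519.4, 1925.2]
Outside: 2157 → excluded.
Retained (n=10): Σ = 5575, mean = 5575/10 = 557.500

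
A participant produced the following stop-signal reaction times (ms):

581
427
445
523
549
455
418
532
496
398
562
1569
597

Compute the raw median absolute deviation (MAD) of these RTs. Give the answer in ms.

68 ms

Sorted: 398, 418, 427, 445, 455, 496, 523, 532, 549, 562, 581, 597, 1569 → median = 523
|x − 523|: 58, 96, 78, 0, 26, 68, 105, 9, 27, 125, 39, 1046, 74
Sorted deviations: 0, 9, 26, 27, 39, 58, 68, 74, 78, 96, 105, 125, 1046 → MAD = 68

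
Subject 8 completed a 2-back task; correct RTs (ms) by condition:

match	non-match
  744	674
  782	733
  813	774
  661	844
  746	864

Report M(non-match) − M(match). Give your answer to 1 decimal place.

M(match) = 3746/5 = 749.200
M(non-match) = 3889/5 = 777.800
Difference = 777.800 − 749.200 = 28.600 ms

28.6 ms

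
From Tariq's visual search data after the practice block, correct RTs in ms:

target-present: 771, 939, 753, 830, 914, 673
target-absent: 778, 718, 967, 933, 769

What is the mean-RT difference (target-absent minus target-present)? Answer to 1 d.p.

M(target-present) = 4880/6 = 813.333
M(target-absent) = 4165/5 = 833.000
Difference = 833.000 − 813.333 = 19.667 ms

19.7 ms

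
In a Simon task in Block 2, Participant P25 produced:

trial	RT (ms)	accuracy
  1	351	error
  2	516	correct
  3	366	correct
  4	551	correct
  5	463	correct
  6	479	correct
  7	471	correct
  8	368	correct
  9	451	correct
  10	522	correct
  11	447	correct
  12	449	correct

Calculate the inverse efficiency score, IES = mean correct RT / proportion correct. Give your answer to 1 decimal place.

Correct trials (n=11): 516, 366, 551, 463, 479, 471, 368, 451, 522, 447, 449
Mean correct RT = 5083/11 = 462.0909 ms
Proportion correct = 11/12
IES = 462.0909 / (11/12) = 504.099 ms

504.1 ms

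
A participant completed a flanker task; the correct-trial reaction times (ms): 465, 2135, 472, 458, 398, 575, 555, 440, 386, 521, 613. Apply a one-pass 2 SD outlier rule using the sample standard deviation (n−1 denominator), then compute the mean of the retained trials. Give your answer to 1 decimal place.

488.3 ms

n = 11, ΣRT = 7018, M = 638.000
Σ(x−M)² = 2516374.00; s = √(2516374.00/10) = 501.635
Cutoffs: 638.000 ± 2·501.635 → [-365.3, 1641.3]
Outside: 2135 → excluded.
Retained (n=10): Σ = 4883, mean = 4883/10 = 488.300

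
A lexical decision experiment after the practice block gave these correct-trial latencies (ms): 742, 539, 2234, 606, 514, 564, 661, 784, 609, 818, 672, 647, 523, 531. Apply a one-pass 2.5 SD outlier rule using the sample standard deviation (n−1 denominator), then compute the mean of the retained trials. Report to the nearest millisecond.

632 ms

n = 14, ΣRT = 10444, M = 746.000
Σ(x−M)² = 2507410.00; s = √(2507410.00/13) = 439.178
Cutoffs: 746.000 ± 2.5·439.178 → [-351.9, 1843.9]
Outside: 2234 → excluded.
Retained (n=13): Σ = 8210, mean = 8210/13 = 631.538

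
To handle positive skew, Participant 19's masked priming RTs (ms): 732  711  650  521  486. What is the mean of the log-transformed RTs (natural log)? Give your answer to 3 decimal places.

6.416

ln(RT): 6.5958, 6.5667, 6.4770, 6.2558, 6.1862
Σ ln(RT) = 32.0814
Mean = 32.0814/5 = 6.41628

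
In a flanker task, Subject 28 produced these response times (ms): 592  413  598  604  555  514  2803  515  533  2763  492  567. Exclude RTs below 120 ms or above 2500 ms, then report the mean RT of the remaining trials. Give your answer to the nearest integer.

538 ms

Excluded: 2763, 2803
Retained (n=10): Σ = 5383
Mean = 5383/10 = 538.3000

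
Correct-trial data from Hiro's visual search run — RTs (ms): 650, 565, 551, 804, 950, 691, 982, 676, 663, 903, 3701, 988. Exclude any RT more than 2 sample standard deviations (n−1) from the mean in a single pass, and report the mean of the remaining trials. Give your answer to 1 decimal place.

765.7 ms

n = 12, ΣRT = 12124, M = 1010.333
Σ(x−M)² = 8172264.67; s = √(8172264.67/11) = 861.936
Cutoffs: 1010.333 ± 2·861.936 → [-713.5, 2734.2]
Outside: 3701 → excluded.
Retained (n=11): Σ = 8423, mean = 8423/11 = 765.727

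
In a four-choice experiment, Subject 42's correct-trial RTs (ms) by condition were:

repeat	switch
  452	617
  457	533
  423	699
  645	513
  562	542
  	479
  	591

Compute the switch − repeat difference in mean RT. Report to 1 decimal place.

59.9 ms

M(repeat) = 2539/5 = 507.800
M(switch) = 3974/7 = 567.714
Difference = 567.714 − 507.800 = 59.914 ms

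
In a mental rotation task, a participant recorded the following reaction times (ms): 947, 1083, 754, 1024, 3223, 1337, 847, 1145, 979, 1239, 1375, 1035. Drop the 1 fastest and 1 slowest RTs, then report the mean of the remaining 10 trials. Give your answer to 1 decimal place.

1101.1 ms

Sorted: 754, 847, 947, 979, 1024, 1035, 1083, 1145, 1239, 1337, 1375, 3223
Drop lowest 1 (754) and highest 1 (3223)
Remaining (n=10): Σ = 11011, mean = 11011/10 = 1101.100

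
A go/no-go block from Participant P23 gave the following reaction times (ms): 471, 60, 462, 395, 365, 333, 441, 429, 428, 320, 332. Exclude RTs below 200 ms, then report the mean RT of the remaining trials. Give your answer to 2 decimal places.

Excluded: 60
Retained (n=10): Σ = 3976
Mean = 3976/10 = 397.6000

397.60 ms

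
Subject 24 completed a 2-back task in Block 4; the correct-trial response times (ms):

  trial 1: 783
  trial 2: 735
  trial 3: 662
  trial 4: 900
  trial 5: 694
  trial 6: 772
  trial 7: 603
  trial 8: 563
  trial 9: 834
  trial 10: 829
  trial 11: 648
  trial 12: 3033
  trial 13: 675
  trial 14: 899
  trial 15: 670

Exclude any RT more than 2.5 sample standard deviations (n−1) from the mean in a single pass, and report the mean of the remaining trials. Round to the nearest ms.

n = 15, ΣRT = 13300, M = 886.667
Σ(x−M)² = 5081605.33; s = √(5081605.33/14) = 602.471
Cutoffs: 886.667 ± 2.5·602.471 → [-619.5, 2392.8]
Outside: 3033 → excluded.
Retained (n=14): Σ = 10267, mean = 10267/14 = 733.357

733 ms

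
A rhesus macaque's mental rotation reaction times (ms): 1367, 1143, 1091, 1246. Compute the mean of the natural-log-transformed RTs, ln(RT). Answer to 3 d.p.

7.096

ln(RT): 7.2204, 7.0414, 6.9948, 7.1277
Σ ln(RT) = 28.3843
Mean = 28.3843/4 = 7.09608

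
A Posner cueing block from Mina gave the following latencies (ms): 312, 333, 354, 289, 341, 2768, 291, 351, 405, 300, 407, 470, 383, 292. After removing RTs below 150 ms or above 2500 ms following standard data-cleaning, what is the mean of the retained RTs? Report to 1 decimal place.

348.3 ms

Excluded: 2768
Retained (n=13): Σ = 4528
Mean = 4528/13 = 348.3077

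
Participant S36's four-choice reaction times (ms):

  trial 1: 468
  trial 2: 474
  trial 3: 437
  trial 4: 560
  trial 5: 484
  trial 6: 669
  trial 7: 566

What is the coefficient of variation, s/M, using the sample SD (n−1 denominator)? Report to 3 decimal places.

0.154

n = 7, Σ = 3658, M = 522.5714
Σ(x−M)² = 38875.714; s = √(38875.714/6) = 80.4940
CV = 80.4940 / 522.5714 = 0.15403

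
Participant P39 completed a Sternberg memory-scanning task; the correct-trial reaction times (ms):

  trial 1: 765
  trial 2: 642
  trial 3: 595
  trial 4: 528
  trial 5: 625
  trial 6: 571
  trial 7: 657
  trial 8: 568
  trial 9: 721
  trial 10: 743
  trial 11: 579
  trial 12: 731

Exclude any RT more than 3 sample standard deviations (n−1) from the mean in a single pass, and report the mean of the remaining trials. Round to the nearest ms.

n = 12, ΣRT = 7725, M = 643.750
Σ(x−M)² = 69660.25; s = √(69660.25/11) = 79.579
Cutoffs: 643.750 ± 3·79.579 → [405.0, 882.5]
No RTs fall outside the cutoffs; all 12 retained. Mean = 7725/12 = 643.750

644 ms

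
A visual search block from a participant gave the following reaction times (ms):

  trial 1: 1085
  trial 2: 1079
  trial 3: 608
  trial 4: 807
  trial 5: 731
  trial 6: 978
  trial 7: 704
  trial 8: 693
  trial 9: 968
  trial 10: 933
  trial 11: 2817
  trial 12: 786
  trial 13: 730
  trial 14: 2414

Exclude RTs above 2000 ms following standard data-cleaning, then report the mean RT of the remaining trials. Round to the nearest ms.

Excluded: 2414, 2817
Retained (n=12): Σ = 10102
Mean = 10102/12 = 841.8333

842 ms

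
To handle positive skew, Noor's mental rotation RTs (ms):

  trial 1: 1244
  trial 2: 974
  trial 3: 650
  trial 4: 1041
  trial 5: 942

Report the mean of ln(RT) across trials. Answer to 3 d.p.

6.856

ln(RT): 7.1261, 6.8814, 6.4770, 6.9479, 6.8480
Σ ln(RT) = 34.2804
Mean = 34.2804/5 = 6.85608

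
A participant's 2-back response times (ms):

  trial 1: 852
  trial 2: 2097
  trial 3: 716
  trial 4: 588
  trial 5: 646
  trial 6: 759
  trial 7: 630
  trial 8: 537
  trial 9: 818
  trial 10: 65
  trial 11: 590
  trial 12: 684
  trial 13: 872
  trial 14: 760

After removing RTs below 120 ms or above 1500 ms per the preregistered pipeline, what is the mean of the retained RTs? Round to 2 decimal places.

704.33 ms

Excluded: 65, 2097
Retained (n=12): Σ = 8452
Mean = 8452/12 = 704.3333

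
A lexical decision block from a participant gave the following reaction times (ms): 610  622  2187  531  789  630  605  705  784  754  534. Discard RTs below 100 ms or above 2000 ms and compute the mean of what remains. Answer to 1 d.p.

Excluded: 2187
Retained (n=10): Σ = 6564
Mean = 6564/10 = 656.4000

656.4 ms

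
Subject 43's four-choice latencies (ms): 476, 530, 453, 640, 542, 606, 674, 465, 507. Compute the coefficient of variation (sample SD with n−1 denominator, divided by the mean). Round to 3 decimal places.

0.146

n = 9, Σ = 4893, M = 543.6667
Σ(x−M)² = 50674.000; s = √(50674.000/8) = 79.5880
CV = 79.5880 / 543.6667 = 0.14639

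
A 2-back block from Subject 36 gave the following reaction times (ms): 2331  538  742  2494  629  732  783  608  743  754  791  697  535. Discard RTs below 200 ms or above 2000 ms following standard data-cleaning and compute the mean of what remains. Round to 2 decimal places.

686.55 ms

Excluded: 2331, 2494
Retained (n=11): Σ = 7552
Mean = 7552/11 = 686.5455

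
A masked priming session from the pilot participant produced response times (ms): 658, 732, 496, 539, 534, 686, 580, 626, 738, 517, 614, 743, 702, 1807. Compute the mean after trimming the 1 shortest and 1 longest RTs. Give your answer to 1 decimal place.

Sorted: 496, 517, 534, 539, 580, 614, 626, 658, 686, 702, 732, 738, 743, 1807
Drop lowest 1 (496) and highest 1 (1807)
Remaining (n=12): Σ = 7669, mean = 7669/12 = 639.083

639.1 ms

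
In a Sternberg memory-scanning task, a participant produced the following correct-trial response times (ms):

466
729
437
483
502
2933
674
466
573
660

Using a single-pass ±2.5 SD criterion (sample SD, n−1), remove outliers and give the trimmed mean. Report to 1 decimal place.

n = 10, ΣRT = 7923, M = 792.300
Σ(x−M)² = 5185316.10; s = √(5185316.10/9) = 759.043
Cutoffs: 792.300 ± 2.5·759.043 → [-1105.3, 2689.9]
Outside: 2933 → excluded.
Retained (n=9): Σ = 4990, mean = 4990/9 = 554.444

554.4 ms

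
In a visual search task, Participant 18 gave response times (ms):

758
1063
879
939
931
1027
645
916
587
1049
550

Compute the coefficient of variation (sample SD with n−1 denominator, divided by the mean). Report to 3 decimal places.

0.219

n = 11, Σ = 9344, M = 849.4545
Σ(x−M)² = 345632.727; s = √(345632.727/10) = 185.9120
CV = 185.9120 / 849.4545 = 0.21886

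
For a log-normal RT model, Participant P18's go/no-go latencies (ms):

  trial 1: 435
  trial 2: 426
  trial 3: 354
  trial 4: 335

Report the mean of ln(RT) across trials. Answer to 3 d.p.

ln(RT): 6.0753, 6.0544, 5.8693, 5.8141
Σ ln(RT) = 23.8132
Mean = 23.8132/4 = 5.95330

5.953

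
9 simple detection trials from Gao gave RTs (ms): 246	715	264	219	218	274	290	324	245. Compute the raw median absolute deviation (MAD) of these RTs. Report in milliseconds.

26 ms

Sorted: 218, 219, 245, 246, 264, 274, 290, 324, 715 → median = 264
|x − 264|: 18, 451, 0, 45, 46, 10, 26, 60, 19
Sorted deviations: 0, 10, 18, 19, 26, 45, 46, 60, 451 → MAD = 26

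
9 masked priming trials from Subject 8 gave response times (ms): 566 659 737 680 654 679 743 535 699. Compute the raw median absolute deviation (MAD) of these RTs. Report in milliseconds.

Sorted: 535, 566, 654, 659, 679, 680, 699, 737, 743 → median = 679
|x − 679|: 113, 20, 58, 1, 25, 0, 64, 144, 20
Sorted deviations: 0, 1, 20, 20, 25, 58, 64, 113, 144 → MAD = 25

25 ms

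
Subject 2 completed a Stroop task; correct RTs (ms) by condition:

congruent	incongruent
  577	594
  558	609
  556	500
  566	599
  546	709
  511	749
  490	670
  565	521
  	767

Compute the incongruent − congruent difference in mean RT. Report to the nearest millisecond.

M(congruent) = 4369/8 = 546.125
M(incongruent) = 5718/9 = 635.333
Difference = 635.333 − 546.125 = 89.208 ms

89 ms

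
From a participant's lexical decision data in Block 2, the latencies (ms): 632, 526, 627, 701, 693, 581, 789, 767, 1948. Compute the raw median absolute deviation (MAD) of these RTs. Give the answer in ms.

Sorted: 526, 581, 627, 632, 693, 701, 767, 789, 1948 → median = 693
|x − 693|: 61, 167, 66, 8, 0, 112, 96, 74, 1255
Sorted deviations: 0, 8, 61, 66, 74, 96, 112, 167, 1255 → MAD = 74

74 ms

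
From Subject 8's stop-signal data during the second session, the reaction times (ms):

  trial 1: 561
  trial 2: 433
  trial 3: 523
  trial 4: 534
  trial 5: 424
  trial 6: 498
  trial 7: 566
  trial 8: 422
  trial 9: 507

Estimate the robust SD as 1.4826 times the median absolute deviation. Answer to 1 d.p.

Sorted: 422, 424, 433, 498, 507, 523, 534, 561, 566 → median = 507
|x − 507| sorted: 0, 9, 16, 27, 54, 59, 74, 83, 85 → MAD = 54
Robust SD ≈ 1.4826 × 54 = 80.060

80.1 ms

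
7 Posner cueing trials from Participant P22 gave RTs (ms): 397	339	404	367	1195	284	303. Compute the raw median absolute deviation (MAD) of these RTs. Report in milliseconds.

Sorted: 284, 303, 339, 367, 397, 404, 1195 → median = 367
|x − 367|: 30, 28, 37, 0, 828, 83, 64
Sorted deviations: 0, 28, 30, 37, 64, 83, 828 → MAD = 37

37 ms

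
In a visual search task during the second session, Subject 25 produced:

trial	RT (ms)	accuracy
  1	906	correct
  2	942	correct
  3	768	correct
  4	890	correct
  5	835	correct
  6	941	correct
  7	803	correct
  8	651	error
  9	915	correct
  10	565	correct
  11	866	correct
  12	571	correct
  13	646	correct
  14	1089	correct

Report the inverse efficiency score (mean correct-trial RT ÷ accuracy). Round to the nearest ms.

889 ms

Correct trials (n=13): 906, 942, 768, 890, 835, 941, 803, 915, 565, 866, 571, 646, 1089
Mean correct RT = 10737/13 = 825.9231 ms
Proportion correct = 13/14
IES = 825.9231 / (13/14) = 889.456 ms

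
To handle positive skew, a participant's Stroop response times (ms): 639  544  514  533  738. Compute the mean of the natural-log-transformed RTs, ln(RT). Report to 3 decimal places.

6.377

ln(RT): 6.4599, 6.2989, 6.2422, 6.2785, 6.6039
Σ ln(RT) = 31.8835
Mean = 31.8835/5 = 6.37671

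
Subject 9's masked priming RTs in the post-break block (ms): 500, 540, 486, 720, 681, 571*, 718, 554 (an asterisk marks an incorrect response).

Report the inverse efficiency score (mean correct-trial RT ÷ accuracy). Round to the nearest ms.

686 ms

Correct trials (n=7): 500, 540, 486, 720, 681, 718, 554
Mean correct RT = 4199/7 = 599.8571 ms
Proportion correct = 7/8
IES = 599.8571 / (7/8) = 685.551 ms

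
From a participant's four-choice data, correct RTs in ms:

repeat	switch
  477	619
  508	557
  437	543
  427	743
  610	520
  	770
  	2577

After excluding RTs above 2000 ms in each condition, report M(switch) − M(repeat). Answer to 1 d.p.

switch: exclude 2577
M(repeat) = 2459/5 = 491.800
M(switch) = 3752/6 = 625.333
Difference = 625.333 − 491.800 = 133.533 ms

133.5 ms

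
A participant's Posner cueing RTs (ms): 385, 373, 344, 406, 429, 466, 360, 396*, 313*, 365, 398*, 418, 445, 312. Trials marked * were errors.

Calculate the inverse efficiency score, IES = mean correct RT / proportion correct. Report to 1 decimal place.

Correct trials (n=11): 385, 373, 344, 406, 429, 466, 360, 365, 418, 445, 312
Mean correct RT = 4303/11 = 391.1818 ms
Proportion correct = 11/14
IES = 391.1818 / (11/14) = 497.868 ms

497.9 ms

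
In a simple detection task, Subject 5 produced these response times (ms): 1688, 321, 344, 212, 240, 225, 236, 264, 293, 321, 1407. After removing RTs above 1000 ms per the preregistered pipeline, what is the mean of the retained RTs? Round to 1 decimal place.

272.9 ms

Excluded: 1407, 1688
Retained (n=9): Σ = 2456
Mean = 2456/9 = 272.8889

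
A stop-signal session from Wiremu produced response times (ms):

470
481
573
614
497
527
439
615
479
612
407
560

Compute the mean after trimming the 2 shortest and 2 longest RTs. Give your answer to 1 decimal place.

524.9 ms

Sorted: 407, 439, 470, 479, 481, 497, 527, 560, 573, 612, 614, 615
Drop lowest 2 (407, 439) and highest 2 (614, 615)
Remaining (n=8): Σ = 4199, mean = 4199/8 = 524.875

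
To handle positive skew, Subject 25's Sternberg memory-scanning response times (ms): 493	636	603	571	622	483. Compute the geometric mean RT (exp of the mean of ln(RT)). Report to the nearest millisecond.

565 ms

ln(RT): 6.2005, 6.4552, 6.4019, 6.3474, 6.4329, 6.1800
Mean ln(RT) = 38.0180/6 = 6.33633
Geometric mean = exp(6.33633) = 564.72 ms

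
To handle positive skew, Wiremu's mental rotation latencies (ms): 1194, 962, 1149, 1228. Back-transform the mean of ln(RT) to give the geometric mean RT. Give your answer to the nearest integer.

1128 ms

ln(RT): 7.0851, 6.8690, 7.0466, 7.1131
Mean ln(RT) = 28.1139/4 = 7.02847
Geometric mean = exp(7.02847) = 1128.30 ms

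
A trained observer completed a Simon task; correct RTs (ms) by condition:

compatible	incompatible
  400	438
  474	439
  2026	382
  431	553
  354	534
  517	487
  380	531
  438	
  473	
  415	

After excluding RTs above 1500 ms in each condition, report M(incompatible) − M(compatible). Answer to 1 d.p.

49.2 ms

compatible: exclude 2026
M(compatible) = 3882/9 = 431.333
M(incompatible) = 3364/7 = 480.571
Difference = 480.571 − 431.333 = 49.238 ms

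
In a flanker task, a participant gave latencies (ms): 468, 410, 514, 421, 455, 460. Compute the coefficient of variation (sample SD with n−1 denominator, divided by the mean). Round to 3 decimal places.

n = 6, Σ = 2728, M = 454.6667
Σ(x−M)² = 6855.333; s = √(6855.333/5) = 37.0279
CV = 37.0279 / 454.6667 = 0.08144

0.081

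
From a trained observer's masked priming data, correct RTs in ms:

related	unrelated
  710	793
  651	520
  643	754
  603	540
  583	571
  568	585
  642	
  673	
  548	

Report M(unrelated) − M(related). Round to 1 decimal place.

M(related) = 5621/9 = 624.556
M(unrelated) = 3763/6 = 627.167
Difference = 627.167 − 624.556 = 2.611 ms

2.6 ms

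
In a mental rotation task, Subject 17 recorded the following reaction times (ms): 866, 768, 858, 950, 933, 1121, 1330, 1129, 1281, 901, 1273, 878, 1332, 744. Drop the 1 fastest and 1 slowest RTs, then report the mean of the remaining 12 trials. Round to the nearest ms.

Sorted: 744, 768, 858, 866, 878, 901, 933, 950, 1121, 1129, 1273, 1281, 1330, 1332
Drop lowest 1 (744) and highest 1 (1332)
Remaining (n=12): Σ = 12288, mean = 12288/12 = 1024.000

1024 ms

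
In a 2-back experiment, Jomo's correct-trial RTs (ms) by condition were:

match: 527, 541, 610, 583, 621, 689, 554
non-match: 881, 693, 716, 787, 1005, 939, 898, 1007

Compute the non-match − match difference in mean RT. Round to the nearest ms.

276 ms

M(match) = 4125/7 = 589.286
M(non-match) = 6926/8 = 865.750
Difference = 865.750 − 589.286 = 276.464 ms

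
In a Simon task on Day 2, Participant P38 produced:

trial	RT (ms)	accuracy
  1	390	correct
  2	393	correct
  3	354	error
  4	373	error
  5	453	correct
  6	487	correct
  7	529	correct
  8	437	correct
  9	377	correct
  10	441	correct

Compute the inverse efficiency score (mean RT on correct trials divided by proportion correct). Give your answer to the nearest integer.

Correct trials (n=8): 390, 393, 453, 487, 529, 437, 377, 441
Mean correct RT = 3507/8 = 438.3750 ms
Proportion correct = 8/10
IES = 438.3750 / (8/10) = 547.969 ms

548 ms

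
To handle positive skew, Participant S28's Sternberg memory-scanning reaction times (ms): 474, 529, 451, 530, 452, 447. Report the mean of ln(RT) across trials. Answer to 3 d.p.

ln(RT): 6.1612, 6.2710, 6.1115, 6.2729, 6.1137, 6.1026
Σ ln(RT) = 37.0328
Mean = 37.0328/6 = 6.17213

6.172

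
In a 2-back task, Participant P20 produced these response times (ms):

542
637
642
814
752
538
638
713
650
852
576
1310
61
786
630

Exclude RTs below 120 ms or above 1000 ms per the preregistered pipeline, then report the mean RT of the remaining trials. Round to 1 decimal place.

Excluded: 61, 1310
Retained (n=13): Σ = 8770
Mean = 8770/13 = 674.6154

674.6 ms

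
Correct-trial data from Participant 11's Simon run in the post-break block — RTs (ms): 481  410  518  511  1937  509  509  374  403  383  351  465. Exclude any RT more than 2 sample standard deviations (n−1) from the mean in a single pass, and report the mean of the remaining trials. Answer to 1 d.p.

n = 12, ΣRT = 6851, M = 570.917
Σ(x−M)² = 2076086.92; s = √(2076086.92/11) = 434.437
Cutoffs: 570.917 ± 2·434.437 → [-298.0, 1439.8]
Outside: 1937 → excluded.
Retained (n=11): Σ = 4914, mean = 4914/11 = 446.727

446.7 ms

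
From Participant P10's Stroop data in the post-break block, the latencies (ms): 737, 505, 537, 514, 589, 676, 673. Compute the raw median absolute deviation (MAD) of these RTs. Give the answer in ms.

84 ms

Sorted: 505, 514, 537, 589, 673, 676, 737 → median = 589
|x − 589|: 148, 84, 52, 75, 0, 87, 84
Sorted deviations: 0, 52, 75, 84, 84, 87, 148 → MAD = 84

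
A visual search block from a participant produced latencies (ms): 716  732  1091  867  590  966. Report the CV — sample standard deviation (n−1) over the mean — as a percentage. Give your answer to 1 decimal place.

n = 6, Σ = 4962, M = 827.0000
Σ(x−M)² = 168132.000; s = √(168132.000/5) = 183.3750
CV = 183.3750 / 827.0000 = 0.22174 = 22.174%

22.2%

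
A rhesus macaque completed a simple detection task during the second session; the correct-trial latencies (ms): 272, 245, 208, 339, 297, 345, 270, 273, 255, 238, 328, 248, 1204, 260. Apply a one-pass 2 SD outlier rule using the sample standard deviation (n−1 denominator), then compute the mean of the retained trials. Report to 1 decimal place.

275.2 ms

n = 14, ΣRT = 4782, M = 341.571
Σ(x−M)² = 821435.43; s = √(821435.43/13) = 251.371
Cutoffs: 341.571 ± 2·251.371 → [-161.2, 844.3]
Outside: 1204 → excluded.
Retained (n=13): Σ = 3578, mean = 3578/13 = 275.231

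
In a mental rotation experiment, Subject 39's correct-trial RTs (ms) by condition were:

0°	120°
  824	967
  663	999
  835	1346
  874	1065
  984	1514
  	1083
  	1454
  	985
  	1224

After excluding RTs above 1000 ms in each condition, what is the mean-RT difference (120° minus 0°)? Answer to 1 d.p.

120°: exclude 1346, 1065, 1514, 1083, 1454, 1224
M(0°) = 4180/5 = 836.000
M(120°) = 2951/3 = 983.667
Difference = 983.667 − 836.000 = 147.667 ms

147.7 ms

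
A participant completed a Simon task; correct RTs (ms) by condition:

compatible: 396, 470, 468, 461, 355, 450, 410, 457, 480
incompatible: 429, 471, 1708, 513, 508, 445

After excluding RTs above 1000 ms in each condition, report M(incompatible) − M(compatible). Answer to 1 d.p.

incompatible: exclude 1708
M(compatible) = 3947/9 = 438.556
M(incompatible) = 2366/5 = 473.200
Difference = 473.200 − 438.556 = 34.644 ms

34.6 ms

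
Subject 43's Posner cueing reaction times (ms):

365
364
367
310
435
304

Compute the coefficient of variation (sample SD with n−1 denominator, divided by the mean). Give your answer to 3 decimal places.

0.133

n = 6, Σ = 2145, M = 357.5000
Σ(x−M)² = 11313.500; s = √(11313.500/5) = 47.5678
CV = 47.5678 / 357.5000 = 0.13306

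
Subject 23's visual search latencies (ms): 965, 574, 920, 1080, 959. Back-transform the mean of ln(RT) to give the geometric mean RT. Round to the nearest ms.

880 ms

ln(RT): 6.8721, 6.3526, 6.8244, 6.9847, 6.8659
Mean ln(RT) = 33.8997/5 = 6.77995
Geometric mean = exp(6.77995) = 880.02 ms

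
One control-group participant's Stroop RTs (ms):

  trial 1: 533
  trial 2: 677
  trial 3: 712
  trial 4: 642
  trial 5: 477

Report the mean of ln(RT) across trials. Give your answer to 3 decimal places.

ln(RT): 6.2785, 6.5177, 6.5681, 6.4646, 6.1675
Σ ln(RT) = 31.9964
Mean = 31.9964/5 = 6.39928

6.399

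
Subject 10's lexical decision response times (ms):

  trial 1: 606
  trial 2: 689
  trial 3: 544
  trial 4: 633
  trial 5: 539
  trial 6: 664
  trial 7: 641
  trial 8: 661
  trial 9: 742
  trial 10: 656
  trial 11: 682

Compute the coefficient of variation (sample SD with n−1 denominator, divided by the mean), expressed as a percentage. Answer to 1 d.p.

9.4%

n = 11, Σ = 7057, M = 641.5455
Σ(x−M)² = 36438.727; s = √(36438.727/10) = 60.3645
CV = 60.3645 / 641.5455 = 0.09409 = 9.409%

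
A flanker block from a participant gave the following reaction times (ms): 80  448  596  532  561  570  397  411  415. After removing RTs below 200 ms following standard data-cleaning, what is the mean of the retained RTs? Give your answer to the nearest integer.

491 ms

Excluded: 80
Retained (n=8): Σ = 3930
Mean = 3930/8 = 491.2500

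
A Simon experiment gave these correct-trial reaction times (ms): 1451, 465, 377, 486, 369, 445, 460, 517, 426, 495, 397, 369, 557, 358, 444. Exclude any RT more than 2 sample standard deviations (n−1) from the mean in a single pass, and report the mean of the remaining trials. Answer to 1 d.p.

440.4 ms

n = 15, ΣRT = 7616, M = 507.733
Σ(x−M)² = 1001948.93; s = √(1001948.93/14) = 267.522
Cutoffs: 507.733 ± 2·267.522 → [-27.3, 1042.8]
Outside: 1451 → excluded.
Retained (n=14): Σ = 6165, mean = 6165/14 = 440.357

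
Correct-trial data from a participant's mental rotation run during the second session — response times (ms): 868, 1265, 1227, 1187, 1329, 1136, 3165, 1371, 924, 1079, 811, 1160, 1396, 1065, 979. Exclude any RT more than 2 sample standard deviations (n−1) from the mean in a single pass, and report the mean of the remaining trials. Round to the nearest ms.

1128 ms

n = 15, ΣRT = 18962, M = 1264.133
Σ(x−M)² = 4314073.73; s = √(4314073.73/14) = 555.111
Cutoffs: 1264.133 ± 2·555.111 → [153.9, 2374.4]
Outside: 3165 → excluded.
Retained (n=14): Σ = 15797, mean = 15797/14 = 1128.357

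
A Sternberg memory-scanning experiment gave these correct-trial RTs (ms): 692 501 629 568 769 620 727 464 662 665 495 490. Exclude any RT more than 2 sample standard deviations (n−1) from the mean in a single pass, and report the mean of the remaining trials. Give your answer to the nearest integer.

n = 12, ΣRT = 7282, M = 606.833
Σ(x−M)² = 114349.67; s = √(114349.67/11) = 101.958
Cutoffs: 606.833 ± 2·101.958 → [402.9, 810.7]
No RTs fall outside the cutoffs; all 12 retained. Mean = 7282/12 = 606.833

607 ms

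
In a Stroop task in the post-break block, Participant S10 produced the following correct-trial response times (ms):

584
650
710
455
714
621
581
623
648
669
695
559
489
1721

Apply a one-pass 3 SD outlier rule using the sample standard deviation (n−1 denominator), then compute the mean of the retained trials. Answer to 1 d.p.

615.2 ms

n = 14, ΣRT = 9719, M = 694.214
Σ(x−M)² = 1212672.36; s = √(1212672.36/13) = 305.422
Cutoffs: 694.214 ± 3·305.422 → [-222.1, 1610.5]
Outside: 1721 → excluded.
Retained (n=13): Σ = 7998, mean = 7998/13 = 615.231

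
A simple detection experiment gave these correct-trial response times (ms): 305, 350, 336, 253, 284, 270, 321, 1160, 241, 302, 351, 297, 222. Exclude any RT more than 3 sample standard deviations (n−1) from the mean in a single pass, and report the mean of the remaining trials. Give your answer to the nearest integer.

n = 13, ΣRT = 4692, M = 360.923
Σ(x−M)² = 711154.92; s = √(711154.92/12) = 243.440
Cutoffs: 360.923 ± 3·243.440 → [-369.4, 1091.2]
Outside: 1160 → excluded.
Retained (n=12): Σ = 3532, mean = 3532/12 = 294.333

294 ms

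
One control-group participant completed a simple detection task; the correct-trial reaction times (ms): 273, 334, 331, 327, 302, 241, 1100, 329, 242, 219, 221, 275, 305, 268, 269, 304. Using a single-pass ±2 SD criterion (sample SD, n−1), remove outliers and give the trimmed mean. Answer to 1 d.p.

282.7 ms

n = 16, ΣRT = 5340, M = 333.750
Σ(x−M)² = 648493.00; s = √(648493.00/15) = 207.925
Cutoffs: 333.750 ± 2·207.925 → [-82.1, 749.6]
Outside: 1100 → excluded.
Retained (n=15): Σ = 4240, mean = 4240/15 = 282.667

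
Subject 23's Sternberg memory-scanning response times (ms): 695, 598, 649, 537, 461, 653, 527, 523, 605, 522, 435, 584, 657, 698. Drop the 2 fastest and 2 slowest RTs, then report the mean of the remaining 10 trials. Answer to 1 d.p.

Sorted: 435, 461, 522, 523, 527, 537, 584, 598, 605, 649, 653, 657, 695, 698
Drop lowest 2 (435, 461) and highest 2 (695, 698)
Remaining (n=10): Σ = 5855, mean = 5855/10 = 585.500

585.5 ms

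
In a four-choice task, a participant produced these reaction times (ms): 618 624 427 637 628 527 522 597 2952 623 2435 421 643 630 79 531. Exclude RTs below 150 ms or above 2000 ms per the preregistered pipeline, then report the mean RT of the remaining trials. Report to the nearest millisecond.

571 ms

Excluded: 79, 2435, 2952
Retained (n=13): Σ = 7428
Mean = 7428/13 = 571.3846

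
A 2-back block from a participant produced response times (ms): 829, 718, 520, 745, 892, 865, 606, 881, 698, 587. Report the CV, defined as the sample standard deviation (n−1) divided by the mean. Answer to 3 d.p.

0.181

n = 10, Σ = 7341, M = 734.1000
Σ(x−M)² = 158220.900; s = √(158220.900/9) = 132.5900
CV = 132.5900 / 734.1000 = 0.18062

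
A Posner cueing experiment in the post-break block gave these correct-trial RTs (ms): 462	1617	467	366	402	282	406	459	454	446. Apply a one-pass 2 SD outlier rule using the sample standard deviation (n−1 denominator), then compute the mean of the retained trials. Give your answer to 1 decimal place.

n = 10, ΣRT = 5361, M = 536.100
Σ(x−M)² = 1327822.90; s = √(1327822.90/9) = 384.104
Cutoffs: 536.100 ± 2·384.104 → [-232.1, 1304.3]
Outside: 1617 → excluded.
Retained (n=9): Σ = 3744, mean = 3744/9 = 416.000

416.0 ms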